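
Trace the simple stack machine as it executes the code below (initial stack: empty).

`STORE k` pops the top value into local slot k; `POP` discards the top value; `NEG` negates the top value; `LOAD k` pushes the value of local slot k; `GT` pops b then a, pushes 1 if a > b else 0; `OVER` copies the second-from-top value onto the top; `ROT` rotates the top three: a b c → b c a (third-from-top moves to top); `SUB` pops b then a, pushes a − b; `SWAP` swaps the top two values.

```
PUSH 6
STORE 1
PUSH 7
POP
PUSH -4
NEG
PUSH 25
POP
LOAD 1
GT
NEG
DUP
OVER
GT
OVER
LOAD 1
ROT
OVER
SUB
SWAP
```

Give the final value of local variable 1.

PUSH 6  → 6
STORE 1 → (empty)
PUSH 7  → 7
POP     → (empty)
PUSH -4 → -4
NEG     → 4
PUSH 25 → 4 25
POP     → 4
LOAD 1  → 4 6
GT      → 0
NEG     → 0
DUP     → 0 0
OVER    → 0 0 0
GT      → 0 0
OVER    → 0 0 0
LOAD 1  → 0 0 0 6
ROT     → 0 0 6 0
OVER    → 0 0 6 0 6
SUB     → 0 0 6 -6
SWAP    → 0 0 -6 6

6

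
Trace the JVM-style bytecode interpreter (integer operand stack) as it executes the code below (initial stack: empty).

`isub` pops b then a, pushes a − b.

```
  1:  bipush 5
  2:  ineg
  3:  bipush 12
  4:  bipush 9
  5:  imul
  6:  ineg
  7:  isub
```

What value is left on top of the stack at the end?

103

bipush 5  : [5]
ineg      : [-5]
bipush 12 : [-5, 12]
bipush 9  : [-5, 12, 9]
imul      : [-5, 108]
ineg      : [-5, -108]
isub      : [103]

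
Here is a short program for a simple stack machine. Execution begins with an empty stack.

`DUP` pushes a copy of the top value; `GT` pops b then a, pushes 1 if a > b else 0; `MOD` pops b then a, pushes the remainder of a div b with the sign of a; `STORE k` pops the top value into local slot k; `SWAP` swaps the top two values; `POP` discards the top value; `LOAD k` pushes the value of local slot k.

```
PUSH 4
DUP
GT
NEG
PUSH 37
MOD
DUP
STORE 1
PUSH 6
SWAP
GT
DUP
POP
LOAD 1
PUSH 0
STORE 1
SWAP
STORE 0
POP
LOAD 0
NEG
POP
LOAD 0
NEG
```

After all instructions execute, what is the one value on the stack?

-1

PUSH 4  → [4]
DUP     → [4, 4]
GT      → [0]
NEG     → [0]
PUSH 37 → [0, 37]
MOD     → [0]
DUP     → [0, 0]
STORE 1 → [0]
PUSH 6  → [0, 6]
SWAP    → [6, 0]
GT      → [1]
DUP     → [1, 1]
POP     → [1]
LOAD 1  → [1, 0]
PUSH 0  → [1, 0, 0]
STORE 1 → [1, 0]
SWAP    → [0, 1]
STORE 0 → [0]
POP     → []
LOAD 0  → [1]
NEG     → [-1]
POP     → []
LOAD 0  → [1]
NEG     → [-1]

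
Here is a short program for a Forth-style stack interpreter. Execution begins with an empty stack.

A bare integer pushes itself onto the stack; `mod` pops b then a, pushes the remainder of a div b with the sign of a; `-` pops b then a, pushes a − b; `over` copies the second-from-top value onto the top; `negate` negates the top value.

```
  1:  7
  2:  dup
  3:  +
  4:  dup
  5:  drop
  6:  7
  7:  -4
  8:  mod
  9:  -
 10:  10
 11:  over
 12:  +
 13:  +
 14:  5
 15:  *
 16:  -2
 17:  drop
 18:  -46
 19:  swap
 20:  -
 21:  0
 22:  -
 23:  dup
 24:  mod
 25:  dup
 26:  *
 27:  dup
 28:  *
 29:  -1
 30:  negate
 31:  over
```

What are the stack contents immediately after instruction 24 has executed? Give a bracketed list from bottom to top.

[0]

7    -> [7]
dup  -> [7, 7]
+    -> [14]
dup  -> [14, 14]
drop -> [14]
7    -> [14, 7]
-4   -> [14, 7, -4]
mod  -> [14, 3]
-    -> [11]
10   -> [11, 10]
over -> [11, 10, 11]
+    -> [11, 21]
+    -> [32]
5    -> [32, 5]
*    -> [160]
-2   -> [160, -2]
drop -> [160]
-46  -> [160, -46]
swap -> [-46, 160]
-    -> [-206]
0    -> [-206, 0]
-    -> [-206]
dup  -> [-206, -206]
mod  -> [0]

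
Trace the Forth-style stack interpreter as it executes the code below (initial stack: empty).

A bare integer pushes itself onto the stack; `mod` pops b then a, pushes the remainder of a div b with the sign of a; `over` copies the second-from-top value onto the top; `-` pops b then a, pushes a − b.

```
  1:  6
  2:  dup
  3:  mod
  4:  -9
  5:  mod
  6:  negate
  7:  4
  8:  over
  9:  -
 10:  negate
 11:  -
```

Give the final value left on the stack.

6      → [6]
dup    → [6, 6]
mod    → [0]
-9     → [0, -9]
mod    → [0]
negate → [0]
4      → [0, 4]
over   → [0, 4, 0]
-      → [0, 4]
negate → [0, -4]
-      → [4]

4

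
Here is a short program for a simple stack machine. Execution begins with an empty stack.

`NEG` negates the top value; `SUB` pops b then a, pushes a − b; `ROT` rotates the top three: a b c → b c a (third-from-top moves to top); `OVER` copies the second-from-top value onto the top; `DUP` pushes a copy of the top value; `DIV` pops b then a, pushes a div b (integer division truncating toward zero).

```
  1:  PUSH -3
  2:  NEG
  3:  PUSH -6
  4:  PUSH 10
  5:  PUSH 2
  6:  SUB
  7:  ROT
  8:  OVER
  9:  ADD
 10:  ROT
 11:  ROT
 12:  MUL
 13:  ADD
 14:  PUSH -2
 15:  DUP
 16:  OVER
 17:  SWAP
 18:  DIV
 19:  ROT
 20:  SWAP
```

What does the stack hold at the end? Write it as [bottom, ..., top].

PUSH -3 : -3
NEG     : 3
PUSH -6 : 3 -6
PUSH 10 : 3 -6 10
PUSH 2  : 3 -6 10 2
SUB     : 3 -6 8
ROT     : -6 8 3
OVER    : -6 8 3 8
ADD     : -6 8 11
ROT     : 8 11 -6
ROT     : 11 -6 8
MUL     : 11 -48
ADD     : -37
PUSH -2 : -37 -2
DUP     : -37 -2 -2
OVER    : -37 -2 -2 -2
SWAP    : -37 -2 -2 -2
DIV     : -37 -2 1
ROT     : -2 1 -37
SWAP    : -2 -37 1

[-2, -37, 1]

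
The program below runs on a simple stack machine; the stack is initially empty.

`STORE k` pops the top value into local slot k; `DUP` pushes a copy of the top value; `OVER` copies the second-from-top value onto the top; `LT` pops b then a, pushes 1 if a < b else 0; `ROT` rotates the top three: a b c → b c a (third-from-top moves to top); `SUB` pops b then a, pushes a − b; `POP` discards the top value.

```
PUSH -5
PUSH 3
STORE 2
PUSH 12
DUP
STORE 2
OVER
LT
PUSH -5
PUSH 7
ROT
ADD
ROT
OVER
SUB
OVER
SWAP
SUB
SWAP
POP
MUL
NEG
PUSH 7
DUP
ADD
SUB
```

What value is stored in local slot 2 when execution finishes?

12

PUSH -5 : -5
PUSH 3  : -5 3
STORE 2 : -5
PUSH 12 : -5 12
DUP     : -5 12 12
STORE 2 : -5 12
OVER    : -5 12 -5
LT      : -5 0
PUSH -5 : -5 0 -5
PUSH 7  : -5 0 -5 7
ROT     : -5 -5 7 0
ADD     : -5 -5 7
ROT     : -5 7 -5
OVER    : -5 7 -5 7
SUB     : -5 7 -12
OVER    : -5 7 -12 7
SWAP    : -5 7 7 -12
SUB     : -5 7 19
SWAP    : -5 19 7
POP     : -5 19
MUL     : -95
NEG     : 95
PUSH 7  : 95 7
DUP     : 95 7 7
ADD     : 95 14
SUB     : 81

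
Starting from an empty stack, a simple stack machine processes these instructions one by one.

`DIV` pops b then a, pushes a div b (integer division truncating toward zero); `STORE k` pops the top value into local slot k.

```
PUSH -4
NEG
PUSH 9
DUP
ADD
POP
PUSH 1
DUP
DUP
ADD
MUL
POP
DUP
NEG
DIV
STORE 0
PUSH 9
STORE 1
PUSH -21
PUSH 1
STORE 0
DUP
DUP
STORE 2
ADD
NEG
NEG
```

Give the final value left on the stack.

PUSH -4  -> [-4]
NEG      -> [4]
PUSH 9   -> [4, 9]
DUP      -> [4, 9, 9]
ADD      -> [4, 18]
POP      -> [4]
PUSH 1   -> [4, 1]
DUP      -> [4, 1, 1]
DUP      -> [4, 1, 1, 1]
ADD      -> [4, 1, 2]
MUL      -> [4, 2]
POP      -> [4]
DUP      -> [4, 4]
NEG      -> [4, -4]
DIV      -> [-1]
STORE 0  -> []
PUSH 9   -> [9]
STORE 1  -> []
PUSH -21 -> [-21]
PUSH 1   -> [-21, 1]
STORE 0  -> [-21]
DUP      -> [-21, -21]
DUP      -> [-21, -21, -21]
STORE 2  -> [-21, -21]
ADD      -> [-42]
NEG      -> [42]
NEG      -> [-42]

-42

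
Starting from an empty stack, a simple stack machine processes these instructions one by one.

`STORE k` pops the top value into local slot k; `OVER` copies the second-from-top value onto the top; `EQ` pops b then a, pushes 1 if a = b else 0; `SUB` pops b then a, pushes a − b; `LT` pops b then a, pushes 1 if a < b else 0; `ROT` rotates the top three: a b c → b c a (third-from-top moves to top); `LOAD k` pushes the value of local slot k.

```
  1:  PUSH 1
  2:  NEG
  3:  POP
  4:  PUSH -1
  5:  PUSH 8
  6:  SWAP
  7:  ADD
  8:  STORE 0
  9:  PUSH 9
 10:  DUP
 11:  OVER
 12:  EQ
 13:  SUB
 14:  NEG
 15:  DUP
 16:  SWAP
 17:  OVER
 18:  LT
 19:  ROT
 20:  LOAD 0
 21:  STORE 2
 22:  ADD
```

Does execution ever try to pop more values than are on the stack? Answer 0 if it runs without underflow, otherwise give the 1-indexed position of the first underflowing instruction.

19

PUSH 1  -> 1
NEG     -> -1
POP     -> (empty)
PUSH -1 -> -1
PUSH 8  -> -1 8
SWAP    -> 8 -1
ADD     -> 7
STORE 0 -> (empty)
PUSH 9  -> 9
DUP     -> 9 9
OVER    -> 9 9 9
EQ      -> 9 1
SUB     -> 8
NEG     -> -8
DUP     -> -8 -8
SWAP    -> -8 -8
OVER    -> -8 -8 -8
LT      -> -8 0
ROT  — needs 3 operands, stack has 2 → underflow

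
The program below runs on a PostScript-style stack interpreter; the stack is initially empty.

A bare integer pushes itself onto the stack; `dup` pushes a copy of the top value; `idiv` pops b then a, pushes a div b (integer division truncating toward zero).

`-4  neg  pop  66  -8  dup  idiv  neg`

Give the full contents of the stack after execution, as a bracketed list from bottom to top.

-4   : -4
neg  : 4
pop  : (empty)
66   : 66
-8   : 66 -8
dup  : 66 -8 -8
idiv : 66 1
neg  : 66 -1

[66, -1]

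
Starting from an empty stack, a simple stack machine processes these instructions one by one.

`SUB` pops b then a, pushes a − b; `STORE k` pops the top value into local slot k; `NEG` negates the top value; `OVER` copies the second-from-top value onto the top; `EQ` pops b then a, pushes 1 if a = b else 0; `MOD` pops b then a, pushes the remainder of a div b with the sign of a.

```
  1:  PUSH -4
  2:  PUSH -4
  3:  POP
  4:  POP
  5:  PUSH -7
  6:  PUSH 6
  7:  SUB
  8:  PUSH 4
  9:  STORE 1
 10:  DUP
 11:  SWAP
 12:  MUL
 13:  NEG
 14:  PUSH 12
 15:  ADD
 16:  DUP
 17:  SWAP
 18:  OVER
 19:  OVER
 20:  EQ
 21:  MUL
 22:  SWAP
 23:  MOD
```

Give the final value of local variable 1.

4

PUSH -4 -> -4
PUSH -4 -> -4 -4
POP     -> -4
POP     -> (empty)
PUSH -7 -> -7
PUSH 6  -> -7 6
SUB     -> -13
PUSH 4  -> -13 4
STORE 1 -> -13
DUP     -> -13 -13
SWAP    -> -13 -13
MUL     -> 169
NEG     -> -169
PUSH 12 -> -169 12
ADD     -> -157
DUP     -> -157 -157
SWAP    -> -157 -157
OVER    -> -157 -157 -157
OVER    -> -157 -157 -157 -157
EQ      -> -157 -157 1
MUL     -> -157 -157
SWAP    -> -157 -157
MOD     -> 0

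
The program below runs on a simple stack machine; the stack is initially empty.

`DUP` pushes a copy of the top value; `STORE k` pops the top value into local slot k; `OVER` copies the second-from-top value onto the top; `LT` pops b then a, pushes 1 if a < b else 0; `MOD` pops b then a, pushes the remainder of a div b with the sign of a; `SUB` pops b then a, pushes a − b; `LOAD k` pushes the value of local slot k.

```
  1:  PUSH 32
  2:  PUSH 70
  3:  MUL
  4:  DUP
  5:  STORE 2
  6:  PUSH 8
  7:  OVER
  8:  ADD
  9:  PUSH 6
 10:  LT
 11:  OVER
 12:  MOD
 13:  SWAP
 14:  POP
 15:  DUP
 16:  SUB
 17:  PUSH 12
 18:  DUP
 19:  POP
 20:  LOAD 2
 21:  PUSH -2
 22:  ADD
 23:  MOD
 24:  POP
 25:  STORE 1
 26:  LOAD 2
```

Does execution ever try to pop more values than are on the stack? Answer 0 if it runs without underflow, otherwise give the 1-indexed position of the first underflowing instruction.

PUSH 32 : 32
PUSH 70 : 32 70
MUL     : 2240
DUP     : 2240 2240
STORE 2 : 2240
PUSH 8  : 2240 8
OVER    : 2240 8 2240
ADD     : 2240 2248
PUSH 6  : 2240 2248 6
LT      : 2240 0
OVER    : 2240 0 2240
MOD     : 2240 0
SWAP    : 0 2240
POP     : 0
DUP     : 0 0
SUB     : 0
PUSH 12 : 0 12
DUP     : 0 12 12
POP     : 0 12
LOAD 2  : 0 12 2240
PUSH -2 : 0 12 2240 -2
ADD     : 0 12 2238
MOD     : 0 12
POP     : 0
STORE 1 : (empty)
LOAD 2  : 2240

0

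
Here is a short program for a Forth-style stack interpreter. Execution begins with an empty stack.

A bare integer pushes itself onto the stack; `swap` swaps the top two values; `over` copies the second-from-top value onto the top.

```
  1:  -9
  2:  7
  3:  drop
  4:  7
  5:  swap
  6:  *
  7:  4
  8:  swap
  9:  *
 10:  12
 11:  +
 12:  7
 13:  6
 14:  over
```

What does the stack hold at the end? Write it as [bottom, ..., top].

-9    [-9]
7     [-9, 7]
drop  [-9]
7     [-9, 7]
swap  [7, -9]
*     [-63]
4     [-63, 4]
swap  [4, -63]
*     [-252]
12    [-252, 12]
+     [-240]
7     [-240, 7]
6     [-240, 7, 6]
over  [-240, 7, 6, 7]

[-240, 7, 6, 7]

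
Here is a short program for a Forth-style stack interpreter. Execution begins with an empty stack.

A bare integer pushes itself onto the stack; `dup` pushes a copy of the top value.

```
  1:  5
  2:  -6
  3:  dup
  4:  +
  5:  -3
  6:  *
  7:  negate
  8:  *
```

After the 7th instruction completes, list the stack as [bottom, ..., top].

[5, -36]

5      → 5
-6     → 5 -6
dup    → 5 -6 -6
+      → 5 -12
-3     → 5 -12 -3
*      → 5 36
negate → 5 -36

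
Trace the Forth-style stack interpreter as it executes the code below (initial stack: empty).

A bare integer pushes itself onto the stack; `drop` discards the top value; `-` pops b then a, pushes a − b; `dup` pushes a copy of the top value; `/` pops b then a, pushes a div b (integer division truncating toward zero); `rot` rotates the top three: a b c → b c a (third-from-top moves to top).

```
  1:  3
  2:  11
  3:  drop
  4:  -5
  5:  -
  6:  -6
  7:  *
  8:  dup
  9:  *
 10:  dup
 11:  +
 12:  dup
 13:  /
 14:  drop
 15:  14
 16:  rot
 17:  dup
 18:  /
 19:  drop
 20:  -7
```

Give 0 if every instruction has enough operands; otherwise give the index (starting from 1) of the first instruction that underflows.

3    → 3
11   → 3 11
drop → 3
-5   → 3 -5
-    → 8
-6   → 8 -6
*    → -48
dup  → -48 -48
*    → 2304
dup  → 2304 2304
+    → 4608
dup  → 4608 4608
/    → 1
drop → (empty)
14   → 14
rot  — needs 3 operands, stack has 1 → underflow

16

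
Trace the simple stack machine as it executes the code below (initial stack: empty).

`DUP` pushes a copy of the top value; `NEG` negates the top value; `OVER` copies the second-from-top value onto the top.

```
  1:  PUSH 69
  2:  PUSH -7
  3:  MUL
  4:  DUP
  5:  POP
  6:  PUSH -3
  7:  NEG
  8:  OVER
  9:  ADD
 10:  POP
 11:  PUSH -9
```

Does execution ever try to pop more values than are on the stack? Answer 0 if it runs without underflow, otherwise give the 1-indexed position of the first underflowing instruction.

PUSH 69 -> 69
PUSH -7 -> 69 -7
MUL     -> -483
DUP     -> -483 -483
POP     -> -483
PUSH -3 -> -483 -3
NEG     -> -483 3
OVER    -> -483 3 -483
ADD     -> -483 -480
POP     -> -483
PUSH -9 -> -483 -9

0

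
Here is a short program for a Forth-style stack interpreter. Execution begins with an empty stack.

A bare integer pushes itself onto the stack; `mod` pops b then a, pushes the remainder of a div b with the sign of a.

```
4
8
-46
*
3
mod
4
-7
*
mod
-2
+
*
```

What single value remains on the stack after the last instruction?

-16

4   -> [4]
8   -> [4, 8]
-46 -> [4, 8, -46]
*   -> [4, -368]
3   -> [4, -368, 3]
mod -> [4, -2]
4   -> [4, -2, 4]
-7  -> [4, -2, 4, -7]
*   -> [4, -2, -28]
mod -> [4, -2]
-2  -> [4, -2, -2]
+   -> [4, -4]
*   -> [-16]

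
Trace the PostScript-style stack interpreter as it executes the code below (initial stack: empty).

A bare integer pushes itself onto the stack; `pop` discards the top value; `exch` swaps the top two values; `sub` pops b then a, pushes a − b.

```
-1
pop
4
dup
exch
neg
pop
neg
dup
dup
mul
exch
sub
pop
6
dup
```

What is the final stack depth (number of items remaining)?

2

-1    [-1]
pop   []
4     [4]
dup   [4, 4]
exch  [4, 4]
neg   [4, -4]
pop   [4]
neg   [-4]
dup   [-4, -4]
dup   [-4, -4, -4]
mul   [-4, 16]
exch  [16, -4]
sub   [20]
pop   []
6     [6]
dup   [6, 6]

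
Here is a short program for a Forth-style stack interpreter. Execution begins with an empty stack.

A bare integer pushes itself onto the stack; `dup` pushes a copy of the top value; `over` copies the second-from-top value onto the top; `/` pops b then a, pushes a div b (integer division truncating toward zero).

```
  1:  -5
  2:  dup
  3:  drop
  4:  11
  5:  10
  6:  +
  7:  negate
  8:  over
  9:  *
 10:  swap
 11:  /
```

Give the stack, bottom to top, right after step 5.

-5    -5
dup   -5 -5
drop  -5
11    -5 11
10    -5 11 10

[-5, 11, 10]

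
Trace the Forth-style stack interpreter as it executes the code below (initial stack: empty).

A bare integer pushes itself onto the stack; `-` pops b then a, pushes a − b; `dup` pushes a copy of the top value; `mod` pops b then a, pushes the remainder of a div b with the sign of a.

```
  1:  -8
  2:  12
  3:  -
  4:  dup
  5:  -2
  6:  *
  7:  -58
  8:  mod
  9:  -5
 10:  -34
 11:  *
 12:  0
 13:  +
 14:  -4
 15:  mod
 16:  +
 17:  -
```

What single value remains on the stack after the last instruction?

-62

-8  → -8
12  → -8 12
-   → -20
dup → -20 -20
-2  → -20 -20 -2
*   → -20 40
-58 → -20 40 -58
mod → -20 40
-5  → -20 40 -5
-34 → -20 40 -5 -34
*   → -20 40 170
0   → -20 40 170 0
+   → -20 40 170
-4  → -20 40 170 -4
mod → -20 40 2
+   → -20 42
-   → -62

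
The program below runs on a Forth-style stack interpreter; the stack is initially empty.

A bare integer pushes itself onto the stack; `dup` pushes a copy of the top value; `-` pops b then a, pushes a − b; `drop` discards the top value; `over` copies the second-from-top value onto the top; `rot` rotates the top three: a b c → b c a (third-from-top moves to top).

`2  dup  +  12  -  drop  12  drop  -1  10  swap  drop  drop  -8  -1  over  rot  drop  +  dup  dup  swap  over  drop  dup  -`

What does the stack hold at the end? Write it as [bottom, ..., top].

2    → [2]
dup  → [2, 2]
+    → [4]
12   → [4, 12]
-    → [-8]
drop → []
12   → [12]
drop → []
-1   → [-1]
10   → [-1, 10]
swap → [10, -1]
drop → [10]
drop → []
-8   → [-8]
-1   → [-8, -1]
over → [-8, -1, -8]
rot  → [-1, -8, -8]
drop → [-1, -8]
+    → [-9]
dup  → [-9, -9]
dup  → [-9, -9, -9]
swap → [-9, -9, -9]
over → [-9, -9, -9, -9]
drop → [-9, -9, -9]
dup  → [-9, -9, -9, -9]
-    → [-9, -9, 0]

[-9, -9, 0]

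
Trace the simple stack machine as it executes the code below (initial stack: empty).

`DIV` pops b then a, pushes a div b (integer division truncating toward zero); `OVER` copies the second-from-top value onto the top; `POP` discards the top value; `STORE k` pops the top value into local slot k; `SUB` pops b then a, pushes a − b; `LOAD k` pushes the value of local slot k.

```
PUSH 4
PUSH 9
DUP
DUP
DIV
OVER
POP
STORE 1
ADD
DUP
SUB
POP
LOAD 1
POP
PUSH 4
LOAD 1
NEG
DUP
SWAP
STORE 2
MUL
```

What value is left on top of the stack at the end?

PUSH 4  → 4
PUSH 9  → 4 9
DUP     → 4 9 9
DUP     → 4 9 9 9
DIV     → 4 9 1
OVER    → 4 9 1 9
POP     → 4 9 1
STORE 1 → 4 9
ADD     → 13
DUP     → 13 13
SUB     → 0
POP     → (empty)
LOAD 1  → 1
POP     → (empty)
PUSH 4  → 4
LOAD 1  → 4 1
NEG     → 4 -1
DUP     → 4 -1 -1
SWAP    → 4 -1 -1
STORE 2 → 4 -1
MUL     → -4

-4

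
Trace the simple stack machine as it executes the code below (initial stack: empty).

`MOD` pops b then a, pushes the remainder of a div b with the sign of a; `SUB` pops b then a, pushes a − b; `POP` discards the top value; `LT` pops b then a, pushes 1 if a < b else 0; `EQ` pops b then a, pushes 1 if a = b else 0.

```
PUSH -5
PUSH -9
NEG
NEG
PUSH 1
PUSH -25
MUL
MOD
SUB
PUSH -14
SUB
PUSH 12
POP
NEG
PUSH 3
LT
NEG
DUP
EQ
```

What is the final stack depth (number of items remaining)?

1

PUSH -5  → -5
PUSH -9  → -5 -9
NEG      → -5 9
NEG      → -5 -9
PUSH 1   → -5 -9 1
PUSH -25 → -5 -9 1 -25
MUL      → -5 -9 -25
MOD      → -5 -9
SUB      → 4
PUSH -14 → 4 -14
SUB      → 18
PUSH 12  → 18 12
POP      → 18
NEG      → -18
PUSH 3   → -18 3
LT       → 1
NEG      → -1
DUP      → -1 -1
EQ       → 1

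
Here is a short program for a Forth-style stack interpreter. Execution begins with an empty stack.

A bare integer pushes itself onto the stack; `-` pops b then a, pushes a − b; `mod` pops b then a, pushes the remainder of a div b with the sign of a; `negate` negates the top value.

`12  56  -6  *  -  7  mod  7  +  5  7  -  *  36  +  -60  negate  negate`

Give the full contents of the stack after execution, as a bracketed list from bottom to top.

12     : 12
56     : 12 56
-6     : 12 56 -6
*      : 12 -336
-      : 348
7      : 348 7
mod    : 5
7      : 5 7
+      : 12
5      : 12 5
7      : 12 5 7
-      : 12 -2
*      : -24
36     : -24 36
+      : 12
-60    : 12 -60
negate : 12 60
negate : 12 -60

[12, -60]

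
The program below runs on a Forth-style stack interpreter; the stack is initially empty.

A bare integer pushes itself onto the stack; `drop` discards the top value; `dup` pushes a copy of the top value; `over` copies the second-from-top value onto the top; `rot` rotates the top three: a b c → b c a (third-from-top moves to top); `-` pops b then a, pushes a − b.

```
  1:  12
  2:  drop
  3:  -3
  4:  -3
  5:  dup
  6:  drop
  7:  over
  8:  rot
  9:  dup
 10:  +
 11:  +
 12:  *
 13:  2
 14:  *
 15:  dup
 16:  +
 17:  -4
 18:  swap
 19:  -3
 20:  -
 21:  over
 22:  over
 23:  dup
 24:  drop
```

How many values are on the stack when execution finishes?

4

12   → [12]
drop → []
-3   → [-3]
-3   → [-3, -3]
dup  → [-3, -3, -3]
drop → [-3, -3]
over → [-3, -3, -3]
rot  → [-3, -3, -3]
dup  → [-3, -3, -3, -3]
+    → [-3, -3, -6]
+    → [-3, -9]
*    → [27]
2    → [27, 2]
*    → [54]
dup  → [54, 54]
+    → [108]
-4   → [108, -4]
swap → [-4, 108]
-3   → [-4, 108, -3]
-    → [-4, 111]
over → [-4, 111, -4]
over → [-4, 111, -4, 111]
dup  → [-4, 111, -4, 111, 111]
drop → [-4, 111, -4, 111]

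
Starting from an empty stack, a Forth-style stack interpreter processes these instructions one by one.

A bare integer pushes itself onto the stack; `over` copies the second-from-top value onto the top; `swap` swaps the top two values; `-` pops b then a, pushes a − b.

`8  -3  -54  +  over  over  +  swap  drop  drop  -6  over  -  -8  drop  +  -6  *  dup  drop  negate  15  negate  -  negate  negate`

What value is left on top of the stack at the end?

-21

8      -> 8
-3     -> 8 -3
-54    -> 8 -3 -54
+      -> 8 -57
over   -> 8 -57 8
over   -> 8 -57 8 -57
+      -> 8 -57 -49
swap   -> 8 -49 -57
drop   -> 8 -49
drop   -> 8
-6     -> 8 -6
over   -> 8 -6 8
-      -> 8 -14
-8     -> 8 -14 -8
drop   -> 8 -14
+      -> -6
-6     -> -6 -6
*      -> 36
dup    -> 36 36
drop   -> 36
negate -> -36
15     -> -36 15
negate -> -36 -15
-      -> -21
negate -> 21
negate -> -21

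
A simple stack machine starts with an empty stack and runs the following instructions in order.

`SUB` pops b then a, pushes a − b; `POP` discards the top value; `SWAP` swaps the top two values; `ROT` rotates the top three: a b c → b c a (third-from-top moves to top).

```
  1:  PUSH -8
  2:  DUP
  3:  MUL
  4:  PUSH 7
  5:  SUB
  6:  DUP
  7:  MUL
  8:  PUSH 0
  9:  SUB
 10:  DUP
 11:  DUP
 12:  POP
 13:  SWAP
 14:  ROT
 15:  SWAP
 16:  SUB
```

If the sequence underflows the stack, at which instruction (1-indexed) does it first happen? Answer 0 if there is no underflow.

PUSH -8  [-8]
DUP      [-8, -8]
MUL      [64]
PUSH 7   [64, 7]
SUB      [57]
DUP      [57, 57]
MUL      [3249]
PUSH 0   [3249, 0]
SUB      [3249]
DUP      [3249, 3249]
DUP      [3249, 3249, 3249]
POP      [3249, 3249]
SWAP     [3249, 3249]
ROT  — needs 3 operands, stack has 2 → underflow

14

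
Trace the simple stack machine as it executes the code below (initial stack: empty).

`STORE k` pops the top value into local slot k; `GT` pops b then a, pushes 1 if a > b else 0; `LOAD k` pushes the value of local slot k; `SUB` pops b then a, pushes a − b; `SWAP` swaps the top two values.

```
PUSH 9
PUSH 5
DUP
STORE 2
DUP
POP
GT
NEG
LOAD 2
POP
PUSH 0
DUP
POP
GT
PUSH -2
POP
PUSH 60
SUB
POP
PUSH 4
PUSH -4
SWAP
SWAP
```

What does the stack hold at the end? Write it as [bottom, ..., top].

PUSH 9  : 9
PUSH 5  : 9 5
DUP     : 9 5 5
STORE 2 : 9 5
DUP     : 9 5 5
POP     : 9 5
GT      : 1
NEG     : -1
LOAD 2  : -1 5
POP     : -1
PUSH 0  : -1 0
DUP     : -1 0 0
POP     : -1 0
GT      : 0
PUSH -2 : 0 -2
POP     : 0
PUSH 60 : 0 60
SUB     : -60
POP     : (empty)
PUSH 4  : 4
PUSH -4 : 4 -4
SWAP    : -4 4
SWAP    : 4 -4

[4, -4]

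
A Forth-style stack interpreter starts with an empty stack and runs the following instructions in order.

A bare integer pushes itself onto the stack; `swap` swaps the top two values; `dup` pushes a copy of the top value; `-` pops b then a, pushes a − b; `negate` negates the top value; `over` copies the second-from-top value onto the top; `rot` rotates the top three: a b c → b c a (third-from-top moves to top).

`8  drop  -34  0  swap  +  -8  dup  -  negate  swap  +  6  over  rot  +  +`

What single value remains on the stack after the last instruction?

-62

8       [8]
drop    []
-34     [-34]
0       [-34, 0]
swap    [0, -34]
+       [-34]
-8      [-34, -8]
dup     [-34, -8, -8]
-       [-34, 0]
negate  [-34, 0]
swap    [0, -34]
+       [-34]
6       [-34, 6]
over    [-34, 6, -34]
rot     [6, -34, -34]
+       [6, -68]
+       [-62]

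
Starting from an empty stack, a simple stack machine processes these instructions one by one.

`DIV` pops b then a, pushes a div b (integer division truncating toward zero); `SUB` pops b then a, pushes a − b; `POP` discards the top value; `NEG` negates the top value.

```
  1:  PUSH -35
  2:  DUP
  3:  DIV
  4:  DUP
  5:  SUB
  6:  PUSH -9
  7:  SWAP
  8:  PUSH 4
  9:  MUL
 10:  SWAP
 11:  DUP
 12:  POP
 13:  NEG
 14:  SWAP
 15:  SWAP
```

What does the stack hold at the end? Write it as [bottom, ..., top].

[0, 9]

PUSH -35 : -35
DUP      : -35 -35
DIV      : 1
DUP      : 1 1
SUB      : 0
PUSH -9  : 0 -9
SWAP     : -9 0
PUSH 4   : -9 0 4
MUL      : -9 0
SWAP     : 0 -9
DUP      : 0 -9 -9
POP      : 0 -9
NEG      : 0 9
SWAP     : 9 0
SWAP     : 0 9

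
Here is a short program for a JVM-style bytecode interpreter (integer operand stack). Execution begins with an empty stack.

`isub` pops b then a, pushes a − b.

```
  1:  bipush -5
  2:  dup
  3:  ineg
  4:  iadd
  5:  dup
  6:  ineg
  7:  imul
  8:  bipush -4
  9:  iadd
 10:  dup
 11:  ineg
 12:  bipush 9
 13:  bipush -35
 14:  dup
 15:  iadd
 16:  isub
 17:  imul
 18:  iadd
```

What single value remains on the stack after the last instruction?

312

bipush -5  : -5
dup        : -5 -5
ineg       : -5 5
iadd       : 0
dup        : 0 0
ineg       : 0 0
imul       : 0
bipush -4  : 0 -4
iadd       : -4
dup        : -4 -4
ineg       : -4 4
bipush 9   : -4 4 9
bipush -35 : -4 4 9 -35
dup        : -4 4 9 -35 -35
iadd       : -4 4 9 -70
isub       : -4 4 79
imul       : -4 316
iadd       : 312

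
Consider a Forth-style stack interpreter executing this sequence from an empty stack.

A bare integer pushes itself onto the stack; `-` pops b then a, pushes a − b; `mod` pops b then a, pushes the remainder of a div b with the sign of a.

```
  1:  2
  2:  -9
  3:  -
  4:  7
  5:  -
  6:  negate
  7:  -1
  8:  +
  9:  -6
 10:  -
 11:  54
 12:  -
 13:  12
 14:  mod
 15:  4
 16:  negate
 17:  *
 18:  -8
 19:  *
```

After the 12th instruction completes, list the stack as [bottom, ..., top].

[-53]

2      : [2]
-9     : [2, -9]
-      : [11]
7      : [11, 7]
-      : [4]
negate : [-4]
-1     : [-4, -1]
+      : [-5]
-6     : [-5, -6]
-      : [1]
54     : [1, 54]
-      : [-53]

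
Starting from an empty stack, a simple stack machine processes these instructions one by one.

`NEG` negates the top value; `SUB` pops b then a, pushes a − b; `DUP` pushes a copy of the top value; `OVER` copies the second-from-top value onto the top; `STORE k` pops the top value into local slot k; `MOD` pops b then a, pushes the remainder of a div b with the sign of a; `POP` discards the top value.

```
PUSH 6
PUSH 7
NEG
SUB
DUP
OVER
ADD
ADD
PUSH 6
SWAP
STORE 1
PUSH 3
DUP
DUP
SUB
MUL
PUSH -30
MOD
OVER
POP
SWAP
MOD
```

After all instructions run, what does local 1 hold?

PUSH 6   -> 6
PUSH 7   -> 6 7
NEG      -> 6 -7
SUB      -> 13
DUP      -> 13 13
OVER     -> 13 13 13
ADD      -> 13 26
ADD      -> 39
PUSH 6   -> 39 6
SWAP     -> 6 39
STORE 1  -> 6
PUSH 3   -> 6 3
DUP      -> 6 3 3
DUP      -> 6 3 3 3
SUB      -> 6 3 0
MUL      -> 6 0
PUSH -30 -> 6 0 -30
MOD      -> 6 0
OVER     -> 6 0 6
POP      -> 6 0
SWAP     -> 0 6
MOD      -> 0

39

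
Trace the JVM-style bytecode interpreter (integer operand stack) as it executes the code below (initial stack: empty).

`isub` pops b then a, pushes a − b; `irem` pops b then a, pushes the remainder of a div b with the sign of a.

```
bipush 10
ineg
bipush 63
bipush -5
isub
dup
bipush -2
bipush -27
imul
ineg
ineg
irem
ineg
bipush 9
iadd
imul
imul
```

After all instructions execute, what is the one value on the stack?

bipush 10  → [10]
ineg       → [-10]
bipush 63  → [-10, 63]
bipush -5  → [-10, 63, -5]
isub       → [-10, 68]
dup        → [-10, 68, 68]
bipush -2  → [-10, 68, 68, -2]
bipush -27 → [-10, 68, 68, -2, -27]
imul       → [-10, 68, 68, 54]
ineg       → [-10, 68, 68, -54]
ineg       → [-10, 68, 68, 54]
irem       → [-10, 68, 14]
ineg       → [-10, 68, -14]
bipush 9   → [-10, 68, -14, 9]
iadd       → [-10, 68, -5]
imul       → [-10, -340]
imul       → [3400]

3400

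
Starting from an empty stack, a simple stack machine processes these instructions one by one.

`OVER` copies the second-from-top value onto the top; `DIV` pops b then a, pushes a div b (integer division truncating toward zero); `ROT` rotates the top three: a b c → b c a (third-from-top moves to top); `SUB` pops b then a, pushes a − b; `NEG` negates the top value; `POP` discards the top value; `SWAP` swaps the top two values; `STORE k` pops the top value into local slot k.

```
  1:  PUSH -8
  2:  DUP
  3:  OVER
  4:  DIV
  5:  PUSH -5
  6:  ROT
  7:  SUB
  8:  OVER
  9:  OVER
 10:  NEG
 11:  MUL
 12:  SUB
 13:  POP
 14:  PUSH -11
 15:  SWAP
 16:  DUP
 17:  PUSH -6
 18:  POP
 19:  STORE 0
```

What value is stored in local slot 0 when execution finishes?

1

PUSH -8   -8
DUP       -8 -8
OVER      -8 -8 -8
DIV       -8 1
PUSH -5   -8 1 -5
ROT       1 -5 -8
SUB       1 3
OVER      1 3 1
OVER      1 3 1 3
NEG       1 3 1 -3
MUL       1 3 -3
SUB       1 6
POP       1
PUSH -11  1 -11
SWAP      -11 1
DUP       -11 1 1
PUSH -6   -11 1 1 -6
POP       -11 1 1
STORE 0   -11 1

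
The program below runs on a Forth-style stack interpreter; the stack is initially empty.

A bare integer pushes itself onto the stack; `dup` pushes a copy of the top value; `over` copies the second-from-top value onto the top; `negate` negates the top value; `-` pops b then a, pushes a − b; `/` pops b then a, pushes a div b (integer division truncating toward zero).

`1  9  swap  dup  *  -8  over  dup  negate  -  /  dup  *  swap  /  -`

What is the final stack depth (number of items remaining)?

1

1      : 1
9      : 1 9
swap   : 9 1
dup    : 9 1 1
*      : 9 1
-8     : 9 1 -8
over   : 9 1 -8 1
dup    : 9 1 -8 1 1
negate : 9 1 -8 1 -1
-      : 9 1 -8 2
/      : 9 1 -4
dup    : 9 1 -4 -4
*      : 9 1 16
swap   : 9 16 1
/      : 9 16
-      : -7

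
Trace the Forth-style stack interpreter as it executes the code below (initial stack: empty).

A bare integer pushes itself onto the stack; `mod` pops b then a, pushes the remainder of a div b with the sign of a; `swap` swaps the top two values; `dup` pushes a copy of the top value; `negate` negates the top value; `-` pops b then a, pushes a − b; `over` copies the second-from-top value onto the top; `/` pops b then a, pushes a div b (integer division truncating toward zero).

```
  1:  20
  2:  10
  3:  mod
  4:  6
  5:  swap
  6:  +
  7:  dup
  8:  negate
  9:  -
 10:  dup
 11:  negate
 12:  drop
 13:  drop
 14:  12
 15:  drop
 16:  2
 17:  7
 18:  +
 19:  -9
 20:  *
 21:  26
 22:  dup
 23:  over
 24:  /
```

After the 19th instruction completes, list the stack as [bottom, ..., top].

20     -> [20]
10     -> [20, 10]
mod    -> [0]
6      -> [0, 6]
swap   -> [6, 0]
+      -> [6]
dup    -> [6, 6]
negate -> [6, -6]
-      -> [12]
dup    -> [12, 12]
negate -> [12, -12]
drop   -> [12]
drop   -> []
12     -> [12]
drop   -> []
2      -> [2]
7      -> [2, 7]
+      -> [9]
-9     -> [9, -9]

[9, -9]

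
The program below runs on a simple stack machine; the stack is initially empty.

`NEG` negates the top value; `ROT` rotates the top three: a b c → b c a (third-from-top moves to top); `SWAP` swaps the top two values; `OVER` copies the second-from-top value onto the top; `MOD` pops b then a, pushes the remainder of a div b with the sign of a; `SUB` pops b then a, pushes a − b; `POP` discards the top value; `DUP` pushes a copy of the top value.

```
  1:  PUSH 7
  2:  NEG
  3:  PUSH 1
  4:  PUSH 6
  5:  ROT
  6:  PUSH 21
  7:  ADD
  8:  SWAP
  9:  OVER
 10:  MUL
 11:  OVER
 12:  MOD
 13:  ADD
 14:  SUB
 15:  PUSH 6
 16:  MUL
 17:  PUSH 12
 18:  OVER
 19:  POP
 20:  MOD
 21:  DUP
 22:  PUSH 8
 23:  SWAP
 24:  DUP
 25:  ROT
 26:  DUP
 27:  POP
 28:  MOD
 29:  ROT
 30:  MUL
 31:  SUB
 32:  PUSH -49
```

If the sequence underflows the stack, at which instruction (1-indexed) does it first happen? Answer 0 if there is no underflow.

0

PUSH 7   -> 7
NEG      -> -7
PUSH 1   -> -7 1
PUSH 6   -> -7 1 6
ROT      -> 1 6 -7
PUSH 21  -> 1 6 -7 21
ADD      -> 1 6 14
SWAP     -> 1 14 6
OVER     -> 1 14 6 14
MUL      -> 1 14 84
OVER     -> 1 14 84 14
MOD      -> 1 14 0
ADD      -> 1 14
SUB      -> -13
PUSH 6   -> -13 6
MUL      -> -78
PUSH 12  -> -78 12
OVER     -> -78 12 -78
POP      -> -78 12
MOD      -> -6
DUP      -> -6 -6
PUSH 8   -> -6 -6 8
SWAP     -> -6 8 -6
DUP      -> -6 8 -6 -6
ROT      -> -6 -6 -6 8
DUP      -> -6 -6 -6 8 8
POP      -> -6 -6 -6 8
MOD      -> -6 -6 -6
ROT      -> -6 -6 -6
MUL      -> -6 36
SUB      -> -42
PUSH -49 -> -42 -49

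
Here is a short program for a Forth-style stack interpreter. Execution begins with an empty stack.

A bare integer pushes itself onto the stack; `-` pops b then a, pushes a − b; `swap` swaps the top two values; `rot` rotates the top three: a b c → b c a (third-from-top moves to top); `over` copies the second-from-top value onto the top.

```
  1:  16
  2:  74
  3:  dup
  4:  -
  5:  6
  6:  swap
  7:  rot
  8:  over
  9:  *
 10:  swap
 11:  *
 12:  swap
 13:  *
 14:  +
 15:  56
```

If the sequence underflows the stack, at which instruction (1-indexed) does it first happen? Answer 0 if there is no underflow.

14

16    16
74    16 74
dup   16 74 74
-     16 0
6     16 0 6
swap  16 6 0
rot   6 0 16
over  6 0 16 0
*     6 0 0
swap  6 0 0
*     6 0
swap  0 6
*     0
+  — needs 2 operands, stack has 1 → underflow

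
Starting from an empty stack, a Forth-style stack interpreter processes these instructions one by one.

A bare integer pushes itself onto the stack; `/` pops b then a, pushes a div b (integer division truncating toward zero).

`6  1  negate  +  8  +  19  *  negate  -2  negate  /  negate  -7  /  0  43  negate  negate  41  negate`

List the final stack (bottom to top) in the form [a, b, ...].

[-17, 0, 43, -41]

6      -> 6
1      -> 6 1
negate -> 6 -1
+      -> 5
8      -> 5 8
+      -> 13
19     -> 13 19
*      -> 247
negate -> -247
-2     -> -247 -2
negate -> -247 2
/      -> -123
negate -> 123
-7     -> 123 -7
/      -> -17
0      -> -17 0
43     -> -17 0 43
negate -> -17 0 -43
negate -> -17 0 43
41     -> -17 0 43 41
negate -> -17 0 43 -41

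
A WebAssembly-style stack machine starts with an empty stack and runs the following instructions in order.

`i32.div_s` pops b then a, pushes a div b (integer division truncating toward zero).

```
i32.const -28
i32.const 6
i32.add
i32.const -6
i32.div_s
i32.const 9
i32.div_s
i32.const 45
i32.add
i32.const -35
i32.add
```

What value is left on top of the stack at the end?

i32.const -28  [-28]
i32.const 6    [-28, 6]
i32.add        [-22]
i32.const -6   [-22, -6]
i32.div_s      [3]
i32.const 9    [3, 9]
i32.div_s      [0]
i32.const 45   [0, 45]
i32.add        [45]
i32.const -35  [45, -35]
i32.add        [10]

10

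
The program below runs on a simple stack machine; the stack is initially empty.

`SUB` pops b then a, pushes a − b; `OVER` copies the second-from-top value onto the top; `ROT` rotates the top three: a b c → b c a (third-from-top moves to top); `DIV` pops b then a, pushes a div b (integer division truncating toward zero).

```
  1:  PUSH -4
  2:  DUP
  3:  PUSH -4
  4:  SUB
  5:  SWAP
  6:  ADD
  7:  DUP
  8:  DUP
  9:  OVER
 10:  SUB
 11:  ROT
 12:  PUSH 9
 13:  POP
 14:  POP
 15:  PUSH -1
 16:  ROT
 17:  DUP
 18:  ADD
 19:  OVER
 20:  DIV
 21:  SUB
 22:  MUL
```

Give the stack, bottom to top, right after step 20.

PUSH -4 -> -4
DUP     -> -4 -4
PUSH -4 -> -4 -4 -4
SUB     -> -4 0
SWAP    -> 0 -4
ADD     -> -4
DUP     -> -4 -4
DUP     -> -4 -4 -4
OVER    -> -4 -4 -4 -4
SUB     -> -4 -4 0
ROT     -> -4 0 -4
PUSH 9  -> -4 0 -4 9
POP     -> -4 0 -4
POP     -> -4 0
PUSH -1 -> -4 0 -1
ROT     -> 0 -1 -4
DUP     -> 0 -1 -4 -4
ADD     -> 0 -1 -8
OVER    -> 0 -1 -8 -1
DIV     -> 0 -1 8

[0, -1, 8]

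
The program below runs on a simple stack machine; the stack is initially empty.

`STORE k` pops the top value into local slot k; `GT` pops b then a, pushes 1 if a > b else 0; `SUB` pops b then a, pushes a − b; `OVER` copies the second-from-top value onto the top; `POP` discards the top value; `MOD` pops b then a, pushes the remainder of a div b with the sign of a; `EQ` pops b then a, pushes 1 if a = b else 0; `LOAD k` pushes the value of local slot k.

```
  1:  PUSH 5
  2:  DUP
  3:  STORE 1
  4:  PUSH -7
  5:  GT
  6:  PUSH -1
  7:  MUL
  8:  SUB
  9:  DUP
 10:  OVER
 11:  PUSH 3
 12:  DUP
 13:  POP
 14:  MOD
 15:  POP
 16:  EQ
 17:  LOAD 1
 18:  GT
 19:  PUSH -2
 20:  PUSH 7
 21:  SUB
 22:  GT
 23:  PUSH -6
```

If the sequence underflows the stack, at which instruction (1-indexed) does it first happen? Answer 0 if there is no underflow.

8

PUSH 5  : [5]
DUP     : [5, 5]
STORE 1 : [5]
PUSH -7 : [5, -7]
GT      : [1]
PUSH -1 : [1, -1]
MUL     : [-1]
SUB  — needs 2 operands, stack has 1 → underflow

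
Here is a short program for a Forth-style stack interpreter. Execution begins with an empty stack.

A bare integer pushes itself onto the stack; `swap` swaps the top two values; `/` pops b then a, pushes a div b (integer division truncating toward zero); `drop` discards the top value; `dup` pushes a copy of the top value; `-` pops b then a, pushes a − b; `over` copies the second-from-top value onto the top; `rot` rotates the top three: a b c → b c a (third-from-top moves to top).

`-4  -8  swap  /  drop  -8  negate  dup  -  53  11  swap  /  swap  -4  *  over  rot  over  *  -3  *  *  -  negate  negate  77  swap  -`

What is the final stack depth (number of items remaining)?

1

-4      [-4]
-8      [-4, -8]
swap    [-8, -4]
/       [2]
drop    []
-8      [-8]
negate  [8]
dup     [8, 8]
-       [0]
53      [0, 53]
11      [0, 53, 11]
swap    [0, 11, 53]
/       [0, 0]
swap    [0, 0]
-4      [0, 0, -4]
*       [0, 0]
over    [0, 0, 0]
rot     [0, 0, 0]
over    [0, 0, 0, 0]
*       [0, 0, 0]
-3      [0, 0, 0, -3]
*       [0, 0, 0]
*       [0, 0]
-       [0]
negate  [0]
negate  [0]
77      [0, 77]
swap    [77, 0]
-       [77]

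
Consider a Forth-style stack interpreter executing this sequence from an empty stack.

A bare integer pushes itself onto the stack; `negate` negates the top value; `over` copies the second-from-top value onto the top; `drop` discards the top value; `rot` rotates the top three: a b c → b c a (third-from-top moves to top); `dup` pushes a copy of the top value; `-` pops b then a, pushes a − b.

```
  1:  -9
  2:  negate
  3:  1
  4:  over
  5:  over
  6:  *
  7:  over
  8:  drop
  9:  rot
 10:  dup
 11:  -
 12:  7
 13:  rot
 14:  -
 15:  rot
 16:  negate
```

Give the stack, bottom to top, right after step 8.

[9, 1, 9]

-9      [-9]
negate  [9]
1       [9, 1]
over    [9, 1, 9]
over    [9, 1, 9, 1]
*       [9, 1, 9]
over    [9, 1, 9, 1]
drop    [9, 1, 9]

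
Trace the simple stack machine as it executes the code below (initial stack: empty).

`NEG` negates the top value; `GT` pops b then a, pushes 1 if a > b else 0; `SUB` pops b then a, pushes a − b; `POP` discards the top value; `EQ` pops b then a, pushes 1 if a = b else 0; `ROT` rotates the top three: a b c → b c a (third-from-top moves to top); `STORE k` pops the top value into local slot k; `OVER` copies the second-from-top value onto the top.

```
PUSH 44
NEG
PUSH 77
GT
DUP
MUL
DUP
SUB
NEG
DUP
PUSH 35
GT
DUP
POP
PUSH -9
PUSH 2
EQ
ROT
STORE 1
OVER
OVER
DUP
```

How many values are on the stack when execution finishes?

5

PUSH 44 : [44]
NEG     : [-44]
PUSH 77 : [-44, 77]
GT      : [0]
DUP     : [0, 0]
MUL     : [0]
DUP     : [0, 0]
SUB     : [0]
NEG     : [0]
DUP     : [0, 0]
PUSH 35 : [0, 0, 35]
GT      : [0, 0]
DUP     : [0, 0, 0]
POP     : [0, 0]
PUSH -9 : [0, 0, -9]
PUSH 2  : [0, 0, -9, 2]
EQ      : [0, 0, 0]
ROT     : [0, 0, 0]
STORE 1 : [0, 0]
OVER    : [0, 0, 0]
OVER    : [0, 0, 0, 0]
DUP     : [0, 0, 0, 0, 0]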